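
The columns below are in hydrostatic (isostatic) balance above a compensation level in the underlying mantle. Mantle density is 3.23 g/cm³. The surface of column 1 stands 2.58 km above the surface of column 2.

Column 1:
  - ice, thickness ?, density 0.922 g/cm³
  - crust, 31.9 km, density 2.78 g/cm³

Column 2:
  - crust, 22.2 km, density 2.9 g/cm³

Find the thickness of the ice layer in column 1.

Take the compensation level at the base of the deeper column (depth z_c below the surface of column 1) and equate Σ ρ_i t_i down to z_c; mantle fills any gap and the z_c terms cancel.
Column 1: x×0.922 + 31.9×2.78 + (z_c − 31.9 − x)×3.23
Column 2: 2.58×0 + 22.2×2.9 + (z_c − 2.58 − 22.2)×3.23
The z_c×3.23 term appears on both sides and cancels. Collect the known terms of each column as K = Σ(ρt)_known − 3.23 × (depth of known layers): K_1 = 88.682 − 3.23×31.9 = −14.355; K_2 = 64.38 − 3.23×(2.58 + 22.2) = −15.6594.
Balance: K_1 − x×(3.23 − 0.922) = K_2, so x = (K_1 − K_2)/(3.23 − 0.922) = 1.3044/2.308 = 0.565 km.

0.565 km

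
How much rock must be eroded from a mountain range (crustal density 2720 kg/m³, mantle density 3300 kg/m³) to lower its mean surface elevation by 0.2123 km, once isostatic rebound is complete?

1.21 km

Net drop Δ = e − u = e − e ρ_c/ρ_m = e (ρ_m − ρ_c)/ρ_m.
e = Δ ρ_m/(ρ_m − ρ_c) = 0.2123 km × 3300/580 = 1.21 km.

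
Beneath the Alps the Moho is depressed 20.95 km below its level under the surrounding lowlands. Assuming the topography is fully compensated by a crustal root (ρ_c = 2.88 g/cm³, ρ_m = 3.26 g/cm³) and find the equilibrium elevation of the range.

By Archimedes' principle applied to the lithosphere: ρ_c h = (ρ_m − ρ_c) r.
h = r (ρ_m − ρ_c) / ρ_c = 20.95 km × (3.26 − 2.88) / 2.88 = 2.76 km.

2.76 km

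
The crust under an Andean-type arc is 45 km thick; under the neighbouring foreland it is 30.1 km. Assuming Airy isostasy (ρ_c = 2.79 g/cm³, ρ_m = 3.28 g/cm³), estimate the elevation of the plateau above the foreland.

2.23 km

Excess crust Δ = 45 km − 30.1 km = 14.9 km, split between elevation h and root r with h + r = Δ.
Airy balance ρ_c h = (ρ_m − ρ_c) r gives r = h ρ_c/(ρ_m − ρ_c), so h (1 + ρ_c/(ρ_m − ρ_c)) = Δ, i.e. h = Δ (ρ_m − ρ_c)/ρ_m.
h = 14.9 km × 0.49/3.28 = 2.23 km.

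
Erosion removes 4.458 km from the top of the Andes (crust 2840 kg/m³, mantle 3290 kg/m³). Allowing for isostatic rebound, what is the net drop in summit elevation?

0.61 km

Rebound u = e ρ_c/ρ_m = 4.458 km × 2840/3290 = 3.848 km.
Net surface drop = e − u = 4.458 km − 3.848 km = e (ρ_m − ρ_c)/ρ_m = 0.61 km.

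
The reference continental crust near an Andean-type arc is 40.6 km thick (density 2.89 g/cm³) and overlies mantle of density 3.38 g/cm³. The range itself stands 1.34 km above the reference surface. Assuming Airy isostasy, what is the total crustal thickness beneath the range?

Root depth r = h ρ_c / (ρ_m − ρ_c) = 1.34 km × 2.89 / 0.49 = 7.903 km.
Total thickness = T + h + r = 40.6 km + 1.34 km + 7.903 km = 49.8 km.

49.8 km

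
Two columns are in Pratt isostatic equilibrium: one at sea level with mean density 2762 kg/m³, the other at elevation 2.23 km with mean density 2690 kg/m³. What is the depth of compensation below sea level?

83.3 km

ρ_ref D = ρ (D + h) → D (ρ_ref − ρ) = ρ h.
D = ρ h/(ρ_ref − ρ) = 2690 × 2.23 km/(2762 − 2690) = 83.3 km.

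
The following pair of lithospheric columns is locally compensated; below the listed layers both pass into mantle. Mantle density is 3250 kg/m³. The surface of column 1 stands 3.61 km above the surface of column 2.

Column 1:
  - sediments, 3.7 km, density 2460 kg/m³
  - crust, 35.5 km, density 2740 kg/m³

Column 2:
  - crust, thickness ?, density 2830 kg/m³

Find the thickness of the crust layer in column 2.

Take the compensation level at the base of the deeper column (depth z_c below the surface of column 1) and equate Σ ρ_i t_i down to z_c; mantle fills any gap and the z_c terms cancel.
Column 1: 3.7×2460 + 35.5×2740 + (z_c − 39.2)×3250
Column 2: 3.61×0 + x×2830 + (z_c − 3.61 − 0 − x)×3250
The z_c×3250 term appears on both sides and cancels. Collect the known terms of each column as K = Σ(ρt)_known − 3250 × (depth of known layers): K_1 = 106372 − 3250×39.2 = −21028; K_2 = 0 − 3250×(3.61 + 0) = −11732.5.
Balance: K_1 = K_2 − x×(3250 − 2830), so x = (K_2 − K_1)/(3250 − 2830) = 9295.5/420 = 22.1 km.

22.1 km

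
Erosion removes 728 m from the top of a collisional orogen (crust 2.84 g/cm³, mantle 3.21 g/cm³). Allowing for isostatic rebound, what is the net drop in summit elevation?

Rebound u = e ρ_c/ρ_m = 728 m × 2.84/3.21 = 644.1 m.
Net surface drop = e − u = 728 m − 644.1 m = e (ρ_m − ρ_c)/ρ_m = 83.9 m.

83.9 m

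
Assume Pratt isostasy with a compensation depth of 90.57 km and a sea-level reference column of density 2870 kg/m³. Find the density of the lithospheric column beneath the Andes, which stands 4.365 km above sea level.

2740 kg/m³

Pratt balance: ρ_ref D = ρ (D + h).
ρ = ρ_ref D/(D + h) = 2870 × 90.57 km/(90.57 km + 4.365 km) = 2740 kg/m³.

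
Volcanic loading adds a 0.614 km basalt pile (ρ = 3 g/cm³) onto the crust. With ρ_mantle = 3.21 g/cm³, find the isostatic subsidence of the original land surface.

Subaerial loading: s = t ρ_load / ρ_m.
s = 0.614 km × 3/3.21 = 0.574 km.

0.574 km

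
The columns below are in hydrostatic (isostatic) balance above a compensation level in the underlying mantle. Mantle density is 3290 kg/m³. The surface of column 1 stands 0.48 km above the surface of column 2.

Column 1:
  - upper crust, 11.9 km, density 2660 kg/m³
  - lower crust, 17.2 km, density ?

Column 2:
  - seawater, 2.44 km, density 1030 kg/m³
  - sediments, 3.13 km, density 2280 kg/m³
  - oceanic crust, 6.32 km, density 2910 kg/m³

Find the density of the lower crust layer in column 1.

Take the compensation level at the base of the deeper column (depth z_c below the surface of column 1) and equate Σ ρ_i t_i down to z_c; mantle fills any gap and the z_c terms cancel.
Column 1: 11.9×2660 + 17.2×ρ + (z_c − 29.1)×3290
Column 2: 0.48×0 + 2.44×1030 + 3.13×2280 + 6.32×2910 + (z_c − 0.48 − 11.89)×3290
The z_c×3290 term appears on both sides and cancels. Collect the known terms of each column as K = Σ(ρt)_known − 3290 × (depth of known layers): K_1 = 31654 − 3290×29.1 = −64085; K_2 = 28040.8 − 3290×(0.48 + 11.89) = −12656.5.
Balance: K_1 + 17.2×ρ = K_2, so ρ = (K_2 − K_1)/17.2 = 51428.5/17.2 = 2990 kg/m³.

2990 kg/m³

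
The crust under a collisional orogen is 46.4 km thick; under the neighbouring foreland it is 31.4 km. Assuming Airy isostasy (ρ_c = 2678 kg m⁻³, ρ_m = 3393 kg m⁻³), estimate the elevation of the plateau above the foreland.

Excess crust Δ = 46.4 km − 31.4 km = 15 km, split between elevation h and root r with h + r = Δ.
Airy balance ρ_c h = (ρ_m − ρ_c) r gives r = h ρ_c/(ρ_m − ρ_c), so h (1 + ρ_c/(ρ_m − ρ_c)) = Δ, i.e. h = Δ (ρ_m − ρ_c)/ρ_m.
h = 15 km × 715/3393 = 3.16 km.

3.16 km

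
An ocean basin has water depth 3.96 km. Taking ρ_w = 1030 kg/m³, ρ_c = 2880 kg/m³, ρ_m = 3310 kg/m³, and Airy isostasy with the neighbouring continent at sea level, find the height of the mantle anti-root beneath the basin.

17 km

Equating mass per unit area of the two columns: replacing crust with seawater at the top is compensated by replacing crust with mantle at the base: d (ρ_c − ρ_w) = a (ρ_m − ρ_c).
a = d (ρ_c − ρ_w)/(ρ_m − ρ_c) = 3.96 km × 1850/430 = 17 km.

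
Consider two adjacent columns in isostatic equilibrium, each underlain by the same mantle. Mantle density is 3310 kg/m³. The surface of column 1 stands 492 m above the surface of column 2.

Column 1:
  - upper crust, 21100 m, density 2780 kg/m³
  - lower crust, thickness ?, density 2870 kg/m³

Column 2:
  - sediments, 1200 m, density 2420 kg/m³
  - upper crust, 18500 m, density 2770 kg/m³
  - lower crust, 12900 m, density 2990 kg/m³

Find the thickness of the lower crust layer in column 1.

12800 m

Take the compensation level at the base of the deeper column (depth z_c below the surface of column 1) and equate Σ ρ_i t_i down to z_c; mantle fills any gap and the z_c terms cancel.
Column 1: 21100×2780 + x×2870 + (z_c − 21100 − x)×3310
Column 2: 492×0 + 1200×2420 + 18500×2770 + 12900×2990 + (z_c − 492 − 32600)×3310
The z_c×3310 term appears on both sides and cancels. Collect the known terms of each column as K = Σ(ρt)_known − 3310 × (depth of known layers): K_1 = 58658000 − 3310×21100 = −11183000; K_2 = 92720000 − 3310×(492 + 32600) = −16814520.
Balance: K_1 − x×(3310 − 2870) = K_2, so x = (K_1 − K_2)/(3310 − 2870) = 5631520/440 = 12800 m.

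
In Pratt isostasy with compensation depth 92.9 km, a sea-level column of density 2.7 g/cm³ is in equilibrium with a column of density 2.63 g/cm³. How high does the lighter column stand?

2.47 km

ρ_ref D = ρ (D + h) → h = D (ρ_ref − ρ)/ρ.
h = 92.9 km × (2.7 − 2.63)/2.63 = 2.47 km.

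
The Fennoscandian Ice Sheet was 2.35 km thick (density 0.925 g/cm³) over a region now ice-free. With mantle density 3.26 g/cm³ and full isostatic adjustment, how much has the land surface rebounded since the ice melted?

0.667 km

Removing the load lets mantle flow back in; uplift u satisfies ρ_ice t = ρ_m u.
u = t ρ_ice/ρ_m = 2.35 km × 0.925/3.26 = 0.667 km.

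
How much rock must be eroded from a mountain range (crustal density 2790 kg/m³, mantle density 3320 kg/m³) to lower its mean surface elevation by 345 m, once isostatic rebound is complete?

2160 m

Net drop Δ = e − u = e − e ρ_c/ρ_m = e (ρ_m − ρ_c)/ρ_m.
e = Δ ρ_m/(ρ_m − ρ_c) = 345 m × 3320/530 = 2160 m.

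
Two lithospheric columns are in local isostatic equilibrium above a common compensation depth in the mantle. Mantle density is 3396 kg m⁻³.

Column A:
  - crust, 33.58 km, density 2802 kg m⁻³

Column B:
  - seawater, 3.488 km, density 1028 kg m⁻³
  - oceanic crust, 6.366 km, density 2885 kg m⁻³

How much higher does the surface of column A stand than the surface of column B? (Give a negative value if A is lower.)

For any compensation level in the mantle, the mantle terms cancel and isostasy reduces to e = (Σt_A − Σt_B) − (Σ(ρt)_A − Σ(ρt)_B) / ρ_m.
Σt_A = 33.58 km; Σt_B = 9.854 km; Σ(ρt)_A = 94091.16; Σ(ρt)_B = 21951.574 (in km·kg m⁻³).
e = (33.58 − 9.854) − (94091.16 − 21951.574) / 3396 = 2.48 km.

2.48 km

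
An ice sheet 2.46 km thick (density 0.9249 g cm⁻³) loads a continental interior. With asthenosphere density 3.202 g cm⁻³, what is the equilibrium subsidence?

0.711 km

For local isostatic compensation: the ice load ρ_ice t is balanced by mantle displaced below, ρ_m s.
s = t ρ_ice / ρ_m = 2.46 km × 0.9249/3.202 = 0.711 km.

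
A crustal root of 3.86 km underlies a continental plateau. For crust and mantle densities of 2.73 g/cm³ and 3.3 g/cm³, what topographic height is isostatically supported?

For local isostatic compensation: ρ_c h = (ρ_m − ρ_c) r.
h = r (ρ_m − ρ_c) / ρ_c = 3.86 km × (3.3 − 2.73) / 2.73 = 0.806 km.

0.806 km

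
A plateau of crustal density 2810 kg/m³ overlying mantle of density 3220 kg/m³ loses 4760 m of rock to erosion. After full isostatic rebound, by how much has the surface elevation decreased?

606 m

Rebound u = e ρ_c/ρ_m = 4760 m × 2810/3220 = 4154 m.
Net surface drop = e − u = 4760 m − 4154 m = e (ρ_m − ρ_c)/ρ_m = 606 m.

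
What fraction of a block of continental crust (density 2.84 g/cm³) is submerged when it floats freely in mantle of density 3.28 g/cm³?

86.6%

Submerged fraction = ρ_obj/ρ_fluid = 2.84/3.28 = 86.6%.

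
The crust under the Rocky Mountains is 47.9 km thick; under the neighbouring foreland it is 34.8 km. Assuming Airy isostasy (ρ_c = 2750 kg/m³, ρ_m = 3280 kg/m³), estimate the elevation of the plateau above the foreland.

Excess crust Δ = 47.9 km − 34.8 km = 13.1 km, split between elevation h and root r with h + r = Δ.
Airy balance ρ_c h = (ρ_m − ρ_c) r gives r = h ρ_c/(ρ_m − ρ_c), so h (1 + ρ_c/(ρ_m − ρ_c)) = Δ, i.e. h = Δ (ρ_m − ρ_c)/ρ_m.
h = 13.1 km × 530/3280 = 2.12 km.

2.12 km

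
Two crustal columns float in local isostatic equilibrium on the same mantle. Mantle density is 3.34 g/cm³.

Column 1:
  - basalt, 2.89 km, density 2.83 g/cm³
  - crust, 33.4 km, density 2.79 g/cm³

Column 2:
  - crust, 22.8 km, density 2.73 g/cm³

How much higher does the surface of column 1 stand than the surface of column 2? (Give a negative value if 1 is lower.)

For any compensation level in the mantle, the mantle terms cancel and isostasy reduces to e = (Σt_1 − Σt_2) − (Σ(ρt)_1 − Σ(ρt)_2) / ρ_m.
Σt_1 = 36.29 km; Σt_2 = 22.8 km; Σ(ρt)_1 = 101.3647; Σ(ρt)_2 = 62.244 (in km·g/cm³).
e = (36.29 − 22.8) − (101.3647 − 62.244) / 3.34 = 1.78 km.

1.78 km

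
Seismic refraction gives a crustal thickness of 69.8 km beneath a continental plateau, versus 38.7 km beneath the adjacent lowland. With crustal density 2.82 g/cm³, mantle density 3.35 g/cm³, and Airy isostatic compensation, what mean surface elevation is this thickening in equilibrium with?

Excess crust Δ = 69.8 km − 38.7 km = 31.1 km, split between elevation h and root r with h + r = Δ.
Airy balance ρ_c h = (ρ_m − ρ_c) r gives r = h ρ_c/(ρ_m − ρ_c), so h (1 + ρ_c/(ρ_m − ρ_c)) = Δ, i.e. h = Δ (ρ_m − ρ_c)/ρ_m.
h = 31.1 km × 0.53/3.35 = 4.92 km.

4.92 km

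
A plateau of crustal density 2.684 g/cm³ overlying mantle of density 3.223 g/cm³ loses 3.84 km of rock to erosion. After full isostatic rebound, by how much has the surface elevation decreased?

0.642 km

Rebound u = e ρ_c/ρ_m = 3.84 km × 2.684/3.223 = 3.198 km.
Net surface drop = e − u = 3.84 km − 3.198 km = e (ρ_m − ρ_c)/ρ_m = 0.642 km.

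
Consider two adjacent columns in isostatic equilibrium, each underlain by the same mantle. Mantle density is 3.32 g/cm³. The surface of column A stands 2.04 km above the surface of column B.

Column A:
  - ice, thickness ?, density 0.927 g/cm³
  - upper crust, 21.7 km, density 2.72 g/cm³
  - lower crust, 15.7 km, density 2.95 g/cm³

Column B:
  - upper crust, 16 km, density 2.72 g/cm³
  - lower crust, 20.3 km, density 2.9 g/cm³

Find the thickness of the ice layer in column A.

2.54 km

Take the compensation level at the base of the deeper column (depth z_c below the surface of column A) and equate Σ ρ_i t_i down to z_c; mantle fills any gap and the z_c terms cancel.
Column A: x×0.927 + 21.7×2.72 + 15.7×2.95 + (z_c − 37.4 − x)×3.32
Column B: 2.04×0 + 16×2.72 + 20.3×2.9 + (z_c − 2.04 − 36.3)×3.32
The z_c×3.32 term appears on both sides and cancels. Collect the known terms of each column as K = Σ(ρt)_known − 3.32 × (depth of known layers): K_A = 105.339 − 3.32×37.4 = −18.829; K_B = 102.39 − 3.32×(2.04 + 36.3) = −24.8988.
Balance: K_A − x×(3.32 − 0.927) = K_B, so x = (K_A − K_B)/(3.32 − 0.927) = 6.0698/2.393 = 2.54 km.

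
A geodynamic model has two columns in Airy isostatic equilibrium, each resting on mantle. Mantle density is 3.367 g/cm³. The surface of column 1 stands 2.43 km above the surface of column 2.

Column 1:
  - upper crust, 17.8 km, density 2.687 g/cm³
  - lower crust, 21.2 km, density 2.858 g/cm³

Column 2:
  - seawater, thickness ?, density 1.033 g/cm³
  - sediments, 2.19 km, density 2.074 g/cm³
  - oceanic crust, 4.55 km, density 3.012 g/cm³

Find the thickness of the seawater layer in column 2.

Take the compensation level at the base of the deeper column (depth z_c below the surface of column 1) and equate Σ ρ_i t_i down to z_c; mantle fills any gap and the z_c terms cancel.
Column 1: 17.8×2.687 + 21.2×2.858 + (z_c − 39)×3.367
Column 2: 2.43×0 + x×1.033 + 2.19×2.074 + 4.55×3.012 + (z_c − 2.43 − 6.74 − x)×3.367
The z_c×3.367 term appears on both sides and cancels. Collect the known terms of each column as K = Σ(ρt)_known − 3.367 × (depth of known layers): K_1 = 108.4182 − 3.367×39 = −22.8948; K_2 = 18.24666 − 3.367×(2.43 + 6.74) = −12.62873.
Balance: K_1 = K_2 − x×(3.367 − 1.033), so x = (K_2 − K_1)/(3.367 − 1.033) = 10.2661/2.334 = 4.4 km.

4.4 km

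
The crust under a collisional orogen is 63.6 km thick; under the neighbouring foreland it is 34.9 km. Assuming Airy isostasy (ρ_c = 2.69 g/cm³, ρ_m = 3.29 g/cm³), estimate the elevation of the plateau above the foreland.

Excess crust Δ = 63.6 km − 34.9 km = 28.7 km, split between elevation h and root r with h + r = Δ.
Airy balance ρ_c h = (ρ_m − ρ_c) r gives r = h ρ_c/(ρ_m − ρ_c), so h (1 + ρ_c/(ρ_m − ρ_c)) = Δ, i.e. h = Δ (ρ_m − ρ_c)/ρ_m.
h = 28.7 km × 0.6/3.29 = 5.23 km.

5.23 km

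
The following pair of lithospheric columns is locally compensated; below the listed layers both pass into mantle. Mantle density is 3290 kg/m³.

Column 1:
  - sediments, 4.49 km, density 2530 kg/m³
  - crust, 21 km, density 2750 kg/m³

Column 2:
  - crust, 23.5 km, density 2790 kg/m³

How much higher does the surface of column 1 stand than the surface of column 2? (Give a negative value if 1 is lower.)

0.913 km

For any compensation level in the mantle, the mantle terms cancel and isostasy reduces to e = (Σt_1 − Σt_2) − (Σ(ρt)_1 − Σ(ρt)_2) / ρ_m.
Σt_1 = 25.49 km; Σt_2 = 23.5 km; Σ(ρt)_1 = 69109.7; Σ(ρt)_2 = 65565 (in km·kg/m³).
e = (25.49 − 23.5) − (69109.7 − 65565) / 3290 = 0.913 km.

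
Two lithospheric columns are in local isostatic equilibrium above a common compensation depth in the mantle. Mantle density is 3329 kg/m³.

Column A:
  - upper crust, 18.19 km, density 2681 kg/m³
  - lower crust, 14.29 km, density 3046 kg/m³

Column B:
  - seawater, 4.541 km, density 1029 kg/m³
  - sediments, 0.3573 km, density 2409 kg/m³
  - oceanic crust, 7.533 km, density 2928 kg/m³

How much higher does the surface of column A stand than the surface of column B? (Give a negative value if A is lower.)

0.612 km

For any compensation level in the mantle, the mantle terms cancel and isostasy reduces to e = (Σt_A − Σt_B) − (Σ(ρt)_A − Σ(ρt)_B) / ρ_m.
Σt_A = 32.48 km; Σt_B = 12.4313 km; Σ(ρt)_A = 92294.73; Σ(ρt)_B = 27590.0487 (in km·kg/m³).
e = (32.48 − 12.4313) − (92294.73 − 27590.0487) / 3329 = 0.612 km.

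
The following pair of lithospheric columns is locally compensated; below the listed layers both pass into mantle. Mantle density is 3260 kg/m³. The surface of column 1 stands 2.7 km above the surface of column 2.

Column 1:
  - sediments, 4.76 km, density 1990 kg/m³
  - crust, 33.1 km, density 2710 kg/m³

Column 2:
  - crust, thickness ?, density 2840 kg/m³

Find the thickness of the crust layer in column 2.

36.8 km

Take the compensation level at the base of the deeper column (depth z_c below the surface of column 1) and equate Σ ρ_i t_i down to z_c; mantle fills any gap and the z_c terms cancel.
Column 1: 4.76×1990 + 33.1×2710 + (z_c − 37.86)×3260
Column 2: 2.7×0 + x×2840 + (z_c − 2.7 − 0 − x)×3260
The z_c×3260 term appears on both sides and cancels. Collect the known terms of each column as K = Σ(ρt)_known − 3260 × (depth of known layers): K_1 = 99173.4 − 3260×37.86 = −24250.2; K_2 = 0 − 3260×(2.7 + 0) = −8802.
Balance: K_1 = K_2 − x×(3260 − 2840), so x = (K_2 − K_1)/(3260 − 2840) = 15448.2/420 = 36.8 km.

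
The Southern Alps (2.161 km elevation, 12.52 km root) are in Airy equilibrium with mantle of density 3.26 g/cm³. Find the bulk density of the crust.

2.78 g/cm³

ρ_c h = (ρ_m − ρ_c) r → ρ_c (h + r) = ρ_m r → ρ_c = ρ_m r / (h + r).
ρ_c = 3.26 × 12.52 km / (2.161 km + 12.52 km) = 2.78 g/cm³.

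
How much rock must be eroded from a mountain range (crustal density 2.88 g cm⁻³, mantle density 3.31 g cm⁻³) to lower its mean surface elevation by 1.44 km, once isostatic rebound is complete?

Net drop Δ = e − u = e − e ρ_c/ρ_m = e (ρ_m − ρ_c)/ρ_m.
e = Δ ρ_m/(ρ_m − ρ_c) = 1.44 km × 3.31/0.43 = 11.1 km.

11.1 km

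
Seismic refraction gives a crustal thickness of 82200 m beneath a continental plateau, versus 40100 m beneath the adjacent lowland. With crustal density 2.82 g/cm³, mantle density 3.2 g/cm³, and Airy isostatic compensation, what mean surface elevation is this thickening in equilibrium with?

Excess crust Δ = 82200 m − 40100 m = 42100 m, split between elevation h and root r with h + r = Δ.
Airy balance ρ_c h = (ρ_m − ρ_c) r gives r = h ρ_c/(ρ_m − ρ_c), so h (1 + ρ_c/(ρ_m − ρ_c)) = Δ, i.e. h = Δ (ρ_m − ρ_c)/ρ_m.
h = 42100 m × 0.38/3.2 = 5000 m.

5000 m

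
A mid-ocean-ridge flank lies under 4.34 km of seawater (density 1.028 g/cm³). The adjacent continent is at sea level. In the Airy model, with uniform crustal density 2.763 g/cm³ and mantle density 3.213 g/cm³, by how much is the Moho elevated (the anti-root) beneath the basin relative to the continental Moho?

16.7 km

In Airy isostatic equilibrium: replacing crust with seawater at the top is compensated by replacing crust with mantle at the base: d (ρ_c − ρ_w) = a (ρ_m − ρ_c).
a = d (ρ_c − ρ_w)/(ρ_m − ρ_c) = 4.34 km × 1.735/0.45 = 16.7 km.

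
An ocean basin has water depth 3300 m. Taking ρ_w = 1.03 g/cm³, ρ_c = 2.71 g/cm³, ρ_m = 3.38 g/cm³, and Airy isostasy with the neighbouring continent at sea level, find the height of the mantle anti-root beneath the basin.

For local isostatic compensation: replacing crust with seawater at the top is compensated by replacing crust with mantle at the base: d (ρ_c − ρ_w) = a (ρ_m − ρ_c).
a = d (ρ_c − ρ_w)/(ρ_m − ρ_c) = 3300 m × 1.68/0.67 = 8270 m.

8270 m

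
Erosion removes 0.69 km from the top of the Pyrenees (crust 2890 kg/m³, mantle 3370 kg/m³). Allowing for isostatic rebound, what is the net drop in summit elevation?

0.0983 km

Rebound u = e ρ_c/ρ_m = 0.69 km × 2890/3370 = 0.5917 km.
Net surface drop = e − u = 0.69 km − 0.5917 km = e (ρ_m − ρ_c)/ρ_m = 0.0983 km.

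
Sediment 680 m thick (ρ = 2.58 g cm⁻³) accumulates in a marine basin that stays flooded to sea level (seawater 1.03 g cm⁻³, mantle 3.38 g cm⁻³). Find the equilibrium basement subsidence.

449 m

Submarine loading: the sediment displaces seawater, and the subsidence is in turn flooded, so s (ρ_m − ρ_w) = t (ρ_sed − ρ_w).
s = 680 m × (2.58 − 1.03) / (3.38 − 1.03) = 449 m.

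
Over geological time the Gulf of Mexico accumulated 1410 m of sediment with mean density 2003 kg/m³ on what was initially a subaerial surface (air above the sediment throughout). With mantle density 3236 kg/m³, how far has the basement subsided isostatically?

873 m

Subaerial load: s = t ρ_sed / ρ_m = 1410 m × 2003/3236 = 873 m.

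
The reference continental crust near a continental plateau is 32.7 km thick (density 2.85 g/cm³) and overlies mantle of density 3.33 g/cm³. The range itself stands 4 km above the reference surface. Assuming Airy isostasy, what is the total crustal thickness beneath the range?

Root depth r = h ρ_c / (ρ_m − ρ_c) = 4 km × 2.85 / 0.48 = 23.75 km.
Total thickness = T + h + r = 32.7 km + 4 km + 23.75 km = 60.5 km.

60.5 km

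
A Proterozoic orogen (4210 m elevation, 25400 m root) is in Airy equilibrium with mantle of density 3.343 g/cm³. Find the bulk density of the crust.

ρ_c h = (ρ_m − ρ_c) r → ρ_c (h + r) = ρ_m r → ρ_c = ρ_m r / (h + r).
ρ_c = 3.343 × 25400 m / (4210 m + 25400 m) = 2.87 g/cm³.

2.87 g/cm³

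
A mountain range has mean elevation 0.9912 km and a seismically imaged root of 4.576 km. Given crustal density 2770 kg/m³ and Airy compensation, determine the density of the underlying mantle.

3370 kg/m³

Airy balance: ρ_c h = (ρ_m − ρ_c) r → ρ_m = ρ_c (1 + h/r).
ρ_m = 2770 × (1 + 0.9912 km/4.576 km) = 3370 kg/m³.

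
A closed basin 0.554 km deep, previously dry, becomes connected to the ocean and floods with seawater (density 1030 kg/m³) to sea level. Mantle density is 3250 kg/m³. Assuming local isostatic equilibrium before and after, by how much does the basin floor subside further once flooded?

0.257 km

After flooding the water column is d + s deep. Its weight must equal the weight of mantle displaced by the extra subsidence s: (d + s) ρ_w = s ρ_m.
s = d ρ_w / (ρ_m − ρ_w) = 0.554 km × 1030/(3250 − 1030) = 0.257 km.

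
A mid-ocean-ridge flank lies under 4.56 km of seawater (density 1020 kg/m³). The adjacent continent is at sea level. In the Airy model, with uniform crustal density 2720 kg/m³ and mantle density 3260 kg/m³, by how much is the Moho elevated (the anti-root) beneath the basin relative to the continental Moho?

14.4 km

By Archimedes' principle applied to the lithosphere: replacing crust with seawater at the top is compensated by replacing crust with mantle at the base: d (ρ_c − ρ_w) = a (ρ_m − ρ_c).
a = d (ρ_c − ρ_w)/(ρ_m − ρ_c) = 4.56 km × 1700/540 = 14.4 km.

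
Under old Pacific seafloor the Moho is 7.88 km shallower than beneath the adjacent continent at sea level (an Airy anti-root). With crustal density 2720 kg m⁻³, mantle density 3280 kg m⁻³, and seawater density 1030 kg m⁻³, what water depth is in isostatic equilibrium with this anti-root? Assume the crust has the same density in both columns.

Replacing a thickness d of crust by seawater at the top must be balanced by replacing crust with mantle at the base: d (ρ_c − ρ_w) = a (ρ_m − ρ_c).
d = a (ρ_m − ρ_c)/(ρ_c − ρ_w) = 7.88 km × 560/1690 = 2.61 km.

2.61 km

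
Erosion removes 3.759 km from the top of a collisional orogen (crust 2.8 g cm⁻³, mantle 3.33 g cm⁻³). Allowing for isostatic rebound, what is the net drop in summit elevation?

Rebound u = e ρ_c/ρ_m = 3.759 km × 2.8/3.33 = 3.161 km.
Net surface drop = e − u = 3.759 km − 3.161 km = e (ρ_m − ρ_c)/ρ_m = 0.598 km.

0.598 km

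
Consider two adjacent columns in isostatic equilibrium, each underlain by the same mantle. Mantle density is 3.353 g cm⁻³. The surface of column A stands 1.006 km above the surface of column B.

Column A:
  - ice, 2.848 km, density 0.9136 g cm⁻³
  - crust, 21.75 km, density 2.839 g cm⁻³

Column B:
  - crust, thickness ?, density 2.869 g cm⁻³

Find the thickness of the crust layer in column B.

30.5 km

Take the compensation level at the base of the deeper column (depth z_c below the surface of column A) and equate Σ ρ_i t_i down to z_c; mantle fills any gap and the z_c terms cancel.
Column A: 2.848×0.9136 + 21.75×2.839 + (z_c − 24.598)×3.353
Column B: 1.006×0 + x×2.869 + (z_c − 1.006 − 0 − x)×3.353
The z_c×3.353 term appears on both sides and cancels. Collect the known terms of each column as K = Σ(ρt)_known − 3.353 × (depth of known layers): K_A = 64.3501828 − 3.353×24.598 = −18.1269112; K_B = 0 − 3.353×(1.006 + 0) = −3.373118.
Balance: K_A = K_B − x×(3.353 − 2.869), so x = (K_B − K_A)/(3.353 − 2.869) = 14.7538/0.484 = 30.5 km.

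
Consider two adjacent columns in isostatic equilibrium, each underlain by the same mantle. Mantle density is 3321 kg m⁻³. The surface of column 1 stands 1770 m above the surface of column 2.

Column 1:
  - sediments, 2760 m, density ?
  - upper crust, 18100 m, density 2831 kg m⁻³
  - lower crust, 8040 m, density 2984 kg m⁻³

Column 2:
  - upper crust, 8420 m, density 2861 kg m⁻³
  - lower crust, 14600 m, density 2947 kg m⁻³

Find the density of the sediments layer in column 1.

2000 kg m⁻³

Take the compensation level at the base of the deeper column (depth z_c below the surface of column 1) and equate Σ ρ_i t_i down to z_c; mantle fills any gap and the z_c terms cancel.
Column 1: 2760×ρ + 18100×2831 + 8040×2984 + (z_c − 28900)×3321
Column 2: 1770×0 + 8420×2861 + 14600×2947 + (z_c − 1770 − 23020)×3321
The z_c×3321 term appears on both sides and cancels. Collect the known terms of each column as K = Σ(ρt)_known − 3321 × (depth of known layers): K_1 = 75232460 − 3321×28900 = −20744440; K_2 = 67115820 − 3321×(1770 + 23020) = −15211770.
Balance: K_1 + 2760×ρ = K_2, so ρ = (K_2 − K_1)/2760 = 5532670/2760 = 2000 kg m⁻³.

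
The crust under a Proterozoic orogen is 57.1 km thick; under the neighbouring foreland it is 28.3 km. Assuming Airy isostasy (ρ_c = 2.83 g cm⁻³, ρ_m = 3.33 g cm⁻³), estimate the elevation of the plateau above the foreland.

4.32 km

Excess crust Δ = 57.1 km − 28.3 km = 28.8 km, split between elevation h and root r with h + r = Δ.
Airy balance ρ_c h = (ρ_m − ρ_c) r gives r = h ρ_c/(ρ_m − ρ_c), so h (1 + ρ_c/(ρ_m − ρ_c)) = Δ, i.e. h = Δ (ρ_m − ρ_c)/ρ_m.
h = 28.8 km × 0.5/3.33 = 4.32 km.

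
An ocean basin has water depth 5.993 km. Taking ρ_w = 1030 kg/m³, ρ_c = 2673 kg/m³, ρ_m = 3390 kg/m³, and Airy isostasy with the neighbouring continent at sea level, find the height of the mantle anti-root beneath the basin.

13.7 km

Equating mass per unit area of the two columns: replacing crust with seawater at the top is compensated by replacing crust with mantle at the base: d (ρ_c − ρ_w) = a (ρ_m − ρ_c).
a = d (ρ_c − ρ_w)/(ρ_m − ρ_c) = 5.993 km × 1643/717 = 13.7 km.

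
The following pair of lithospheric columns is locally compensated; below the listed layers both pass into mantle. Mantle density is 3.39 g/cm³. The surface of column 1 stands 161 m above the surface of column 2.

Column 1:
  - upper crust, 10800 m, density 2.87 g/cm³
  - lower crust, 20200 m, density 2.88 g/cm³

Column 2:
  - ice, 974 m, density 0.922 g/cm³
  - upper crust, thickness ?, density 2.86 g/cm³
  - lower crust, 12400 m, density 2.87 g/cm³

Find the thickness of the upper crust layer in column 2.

12300 m

Take the compensation level at the base of the deeper column (depth z_c below the surface of column 1) and equate Σ ρ_i t_i down to z_c; mantle fills any gap and the z_c terms cancel.
Column 1: 10800×2.87 + 20200×2.88 + (z_c − 31000)×3.39
Column 2: 161×0 + 974×0.922 + x×2.86 + 12400×2.87 + (z_c − 161 − 13374 − x)×3.39
The z_c×3.39 term appears on both sides and cancels. Collect the known terms of each column as K = Σ(ρt)_known − 3.39 × (depth of known layers): K_1 = 89172 − 3.39×31000 = −15918; K_2 = 36486.028 − 3.39×(161 + 13374) = −9397.622.
Balance: K_1 = K_2 − x×(3.39 − 2.86), so x = (K_2 − K_1)/(3.39 − 2.86) = 6520.38/0.53 = 12300 m.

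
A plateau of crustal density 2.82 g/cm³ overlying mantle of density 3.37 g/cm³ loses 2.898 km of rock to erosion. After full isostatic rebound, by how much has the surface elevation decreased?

Rebound u = e ρ_c/ρ_m = 2.898 km × 2.82/3.37 = 2.425 km.
Net surface drop = e − u = 2.898 km − 2.425 km = e (ρ_m − ρ_c)/ρ_m = 0.473 km.

0.473 km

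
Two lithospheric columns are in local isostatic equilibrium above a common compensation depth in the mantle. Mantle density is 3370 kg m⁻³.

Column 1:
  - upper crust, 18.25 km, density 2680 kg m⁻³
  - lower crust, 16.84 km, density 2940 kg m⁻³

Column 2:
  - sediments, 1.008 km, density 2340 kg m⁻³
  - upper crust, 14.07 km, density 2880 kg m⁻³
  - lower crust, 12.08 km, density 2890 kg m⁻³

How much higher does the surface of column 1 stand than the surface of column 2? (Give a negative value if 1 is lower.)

For any compensation level in the mantle, the mantle terms cancel and isostasy reduces to e = (Σt_1 − Σt_2) − (Σ(ρt)_1 − Σ(ρt)_2) / ρ_m.
Σt_1 = 35.09 km; Σt_2 = 27.158 km; Σ(ρt)_1 = 98419.6; Σ(ρt)_2 = 77791.52 (in km·kg m⁻³).
e = (35.09 − 27.158) − (98419.6 − 77791.52) / 3370 = 1.81 km.

1.81 km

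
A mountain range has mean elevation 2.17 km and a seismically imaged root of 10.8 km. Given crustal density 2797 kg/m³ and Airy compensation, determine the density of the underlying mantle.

Airy balance: ρ_c h = (ρ_m − ρ_c) r → ρ_m = ρ_c (1 + h/r).
ρ_m = 2797 × (1 + 2.17 km/10.8 km) = 3360 kg/m³.

3360 kg/m³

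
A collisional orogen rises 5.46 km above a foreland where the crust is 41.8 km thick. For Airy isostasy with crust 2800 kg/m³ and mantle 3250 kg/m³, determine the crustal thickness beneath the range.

81.2 km

Root depth r = h ρ_c / (ρ_m − ρ_c) = 5.46 km × 2800 / 450 = 33.97 km.
Total thickness = T + h + r = 41.8 km + 5.46 km + 33.97 km = 81.2 km.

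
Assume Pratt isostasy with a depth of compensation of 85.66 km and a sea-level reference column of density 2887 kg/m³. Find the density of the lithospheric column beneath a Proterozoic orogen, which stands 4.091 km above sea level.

2760 kg/m³

Pratt balance: ρ_ref D = ρ (D + h).
ρ = ρ_ref D/(D + h) = 2887 × 85.66 km/(85.66 km + 4.091 km) = 2760 kg/m³.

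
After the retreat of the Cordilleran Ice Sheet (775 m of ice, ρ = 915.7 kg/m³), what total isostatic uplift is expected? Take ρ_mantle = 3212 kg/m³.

Removing the load lets mantle flow back in; uplift u satisfies ρ_ice t = ρ_m u.
u = t ρ_ice/ρ_m = 775 m × 915.7/3212 = 221 m.

221 m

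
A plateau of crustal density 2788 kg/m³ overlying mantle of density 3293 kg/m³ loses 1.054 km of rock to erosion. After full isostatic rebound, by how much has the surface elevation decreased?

Rebound u = e ρ_c/ρ_m = 1.054 km × 2788/3293 = 0.8924 km.
Net surface drop = e − u = 1.054 km − 0.8924 km = e (ρ_m − ρ_c)/ρ_m = 0.162 km.

0.162 km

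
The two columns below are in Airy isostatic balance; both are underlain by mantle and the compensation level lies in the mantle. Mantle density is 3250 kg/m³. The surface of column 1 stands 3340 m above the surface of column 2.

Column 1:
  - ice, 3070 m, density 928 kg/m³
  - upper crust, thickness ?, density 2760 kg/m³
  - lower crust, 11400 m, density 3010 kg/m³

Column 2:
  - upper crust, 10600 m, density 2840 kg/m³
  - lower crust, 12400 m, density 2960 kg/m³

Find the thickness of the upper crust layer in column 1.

Take the compensation level at the base of the deeper column (depth z_c below the surface of column 1) and equate Σ ρ_i t_i down to z_c; mantle fills any gap and the z_c terms cancel.
Column 1: 3070×928 + x×2760 + 11400×3010 + (z_c − 14470 − x)×3250
Column 2: 3340×0 + 10600×2840 + 12400×2960 + (z_c − 3340 − 23000)×3250
The z_c×3250 term appears on both sides and cancels. Collect the known terms of each column as K = Σ(ρt)_known − 3250 × (depth of known layers): K_1 = 37162960 − 3250×14470 = −9864540; K_2 = 66808000 − 3250×(3340 + 23000) = −18797000.
Balance: K_1 − x×(3250 − 2760) = K_2, so x = (K_1 − K_2)/(3250 − 2760) = 8932460/490 = 18200 m.

18200 m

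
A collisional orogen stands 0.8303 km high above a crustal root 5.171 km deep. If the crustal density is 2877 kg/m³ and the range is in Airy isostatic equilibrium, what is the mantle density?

3340 kg/m³

Airy balance: ρ_c h = (ρ_m − ρ_c) r → ρ_m = ρ_c (1 + h/r).
ρ_m = 2877 × (1 + 0.8303 km/5.171 km) = 3340 kg/m³.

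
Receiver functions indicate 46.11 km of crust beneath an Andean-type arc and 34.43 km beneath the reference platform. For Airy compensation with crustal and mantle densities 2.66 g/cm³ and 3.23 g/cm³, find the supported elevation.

Excess crust Δ = 46.11 km − 34.43 km = 11.68 km, split between elevation h and root r with h + r = Δ.
Airy balance ρ_c h = (ρ_m − ρ_c) r gives r = h ρ_c/(ρ_m − ρ_c), so h (1 + ρ_c/(ρ_m − ρ_c)) = Δ, i.e. h = Δ (ρ_m − ρ_c)/ρ_m.
h = 11.68 km × 0.57/3.23 = 2.06 km.

2.06 km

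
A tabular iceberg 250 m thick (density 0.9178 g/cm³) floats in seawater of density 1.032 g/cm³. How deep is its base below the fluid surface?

222 m

Draft d = t ρ_obj/ρ_fluid = 250 m × 0.9178/1.032 = 222 m.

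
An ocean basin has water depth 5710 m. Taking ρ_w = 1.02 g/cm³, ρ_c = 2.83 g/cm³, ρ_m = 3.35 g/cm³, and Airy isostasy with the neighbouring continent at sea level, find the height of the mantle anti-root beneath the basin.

Balancing pressure at the compensation depth: replacing crust with seawater at the top is compensated by replacing crust with mantle at the base: d (ρ_c − ρ_w) = a (ρ_m − ρ_c).
a = d (ρ_c − ρ_w)/(ρ_m − ρ_c) = 5710 m × 1.81/0.52 = 19900 m.

19900 m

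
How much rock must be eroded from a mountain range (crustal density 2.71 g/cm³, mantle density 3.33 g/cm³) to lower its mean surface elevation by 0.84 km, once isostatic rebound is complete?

4.51 km

Net drop Δ = e − u = e − e ρ_c/ρ_m = e (ρ_m − ρ_c)/ρ_m.
e = Δ ρ_m/(ρ_m − ρ_c) = 0.84 km × 3.33/0.62 = 4.51 km.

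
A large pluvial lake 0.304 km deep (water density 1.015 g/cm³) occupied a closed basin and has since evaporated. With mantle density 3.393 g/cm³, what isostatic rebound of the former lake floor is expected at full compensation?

0.0909 km

u = d ρ_w/ρ_m = 0.304 km × 1.015/3.393 = 0.0909 km.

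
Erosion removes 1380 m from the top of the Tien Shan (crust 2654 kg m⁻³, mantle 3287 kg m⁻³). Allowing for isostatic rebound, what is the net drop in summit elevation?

Rebound u = e ρ_c/ρ_m = 1380 m × 2654/3287 = 1114 m.
Net surface drop = e − u = 1380 m − 1114 m = e (ρ_m − ρ_c)/ρ_m = 266 m.

266 m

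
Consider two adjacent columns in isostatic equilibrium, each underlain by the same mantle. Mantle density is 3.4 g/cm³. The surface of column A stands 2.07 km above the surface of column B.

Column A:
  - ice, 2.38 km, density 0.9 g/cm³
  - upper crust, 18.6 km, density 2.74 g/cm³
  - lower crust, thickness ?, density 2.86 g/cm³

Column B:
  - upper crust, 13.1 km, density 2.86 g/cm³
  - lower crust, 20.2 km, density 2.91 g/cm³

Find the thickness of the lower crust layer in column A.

Take the compensation level at the base of the deeper column (depth z_c below the surface of column A) and equate Σ ρ_i t_i down to z_c; mantle fills any gap and the z_c terms cancel.
Column A: 2.38×0.9 + 18.6×2.74 + x×2.86 + (z_c − 20.98 − x)×3.4
Column B: 2.07×0 + 13.1×2.86 + 20.2×2.91 + (z_c − 2.07 − 33.3)×3.4
The z_c×3.4 term appears on both sides and cancels. Collect the known terms of each column as K = Σ(ρt)_known − 3.4 × (depth of known layers): K_A = 53.106 − 3.4×20.98 = −18.226; K_B = 96.248 − 3.4×(2.07 + 33.3) = −24.01.
Balance: K_A − x×(3.4 − 2.86) = K_B, so x = (K_A − K_B)/(3.4 − 2.86) = 5.784/0.54 = 10.7 km.

10.7 km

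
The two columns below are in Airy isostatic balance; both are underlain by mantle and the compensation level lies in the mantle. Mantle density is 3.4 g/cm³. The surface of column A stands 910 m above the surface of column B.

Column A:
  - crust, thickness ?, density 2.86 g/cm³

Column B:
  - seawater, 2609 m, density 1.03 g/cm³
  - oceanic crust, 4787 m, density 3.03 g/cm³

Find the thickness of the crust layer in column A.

20500 m

Take the compensation level at the base of the deeper column (depth z_c below the surface of column A) and equate Σ ρ_i t_i down to z_c; mantle fills any gap and the z_c terms cancel.
Column A: x×2.86 + (z_c − 0 − x)×3.4
Column B: 910×0 + 2609×1.03 + 4787×3.03 + (z_c − 910 − 7396)×3.4
The z_c×3.4 term appears on both sides and cancels. Collect the known terms of each column as K = Σ(ρt)_known − 3.4 × (depth of known layers): K_A = 0 − 3.4×0 = 0; K_B = 17191.88 − 3.4×(910 + 7396) = −11048.52.
Balance: K_A − x×(3.4 − 2.86) = K_B, so x = (K_A − K_B)/(3.4 − 2.86) = 11048.5/0.54 = 20500 m.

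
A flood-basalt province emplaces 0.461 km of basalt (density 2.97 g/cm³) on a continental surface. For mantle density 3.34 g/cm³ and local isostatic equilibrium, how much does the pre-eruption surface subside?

0.41 km

Subaerial loading: s = t ρ_load / ρ_m.
s = 0.461 km × 2.97/3.34 = 0.41 km.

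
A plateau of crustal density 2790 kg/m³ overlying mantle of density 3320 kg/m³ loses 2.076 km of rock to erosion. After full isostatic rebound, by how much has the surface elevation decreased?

Rebound u = e ρ_c/ρ_m = 2.076 km × 2790/3320 = 1.745 km.
Net surface drop = e − u = 2.076 km − 1.745 km = e (ρ_m − ρ_c)/ρ_m = 0.331 km.

0.331 km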